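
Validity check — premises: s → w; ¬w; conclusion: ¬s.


This matches the form of modus tollens: the conclusion follows in every model of the premises.

Valid.


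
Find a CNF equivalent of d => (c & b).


Step 1: Rewrite d → (c ∧ b) as ¬d ∨ (c ∧ b).
Step 2: Distribute ∨ over ∧.

((~d) | c) & ((~d) | b)


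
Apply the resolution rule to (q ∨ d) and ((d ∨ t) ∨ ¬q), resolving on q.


The clauses contain complementary literals q and ¬q.
Resolution eliminates this pair and disjoins the remaining literals (merging duplicates).

(d ∨ t)


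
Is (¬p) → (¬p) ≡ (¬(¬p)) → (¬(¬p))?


Compare truth tables:
p | φ | ψ
---------
F | T | T
T | T | T
The columns φ and ψ agree on every row.

Yes, they are logically equivalent.


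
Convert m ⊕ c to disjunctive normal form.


Step 1: m ⊕ c is true exactly when they disagree: (m ∧ ¬c) ∨ (¬m ∧ c).

(m ∧ (¬c)) ∨ ((¬m) ∧ c)


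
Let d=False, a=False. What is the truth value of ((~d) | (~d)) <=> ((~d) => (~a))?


Substitute d=False, a=False:
~d = True
~d = True
(~d) | (~d) = True | True = True
~d = True
~a = True
(~d) => (~a) = True => True = True
((~d) | (~d)) <=> ((~d) => (~a)) = True <=> True = True

True


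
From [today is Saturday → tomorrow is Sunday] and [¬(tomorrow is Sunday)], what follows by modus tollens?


Modus tollens: from (P → Q) and ¬Q, infer ¬P.
Q = 'tomorrow is Sunday' is denied; since P → Q, P must also fail.

Not (today is Saturday).


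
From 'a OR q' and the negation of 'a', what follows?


Disjunctive syllogism: from (P ∨ Q) and ¬P, infer Q.
One disjunct, 'a', is ruled out; the other must hold.

q


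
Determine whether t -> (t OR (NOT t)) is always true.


Build the truth table over {t}:
t | φ
-----
F | T
T | T
Every row evaluates to true.

Yes, it is a tautology.


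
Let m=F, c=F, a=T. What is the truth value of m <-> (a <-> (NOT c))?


Substitute m=F, c=F, a=T:
NOT c = T
a <-> (NOT c) = T <-> T = T
m <-> (a <-> (NOT c)) = F <-> T = F

F


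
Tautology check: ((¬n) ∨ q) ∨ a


Build the truth table over {a, n, q}:
a | n | q | φ
-------------
F | F | F | T
T | F | F | T
F | T | F | F
T | T | F | T
F | F | T | T
T | F | T | T
F | T | T | T
T | T | T | T
Counterexample at row 3: with a=F, n=T, q=F, the formula is F.

No, it is not a tautology.


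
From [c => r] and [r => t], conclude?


Hypothetical syllogism: from (P → Q) and (Q → R), infer (P → R).
Chain the two implications through the shared middle term 'r'.

c => t


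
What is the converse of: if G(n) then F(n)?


The converse of (P → Q) is (Q → P). It is not in general equivalent to the original.
Here P = 'G(n)' and Q = 'F(n)'.

If F(n), then G(n).


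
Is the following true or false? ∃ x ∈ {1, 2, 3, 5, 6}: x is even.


Evaluate the predicate on each element: 1:F, 2:T, 3:F, 5:F, 6:T.
Witness x = 2 satisfies the predicate.

T


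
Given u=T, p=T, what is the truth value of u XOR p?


Exclusive or is true when exactly one operand is true.
Substitute: u=T, p=T.
T XOR T evaluates to F.

F


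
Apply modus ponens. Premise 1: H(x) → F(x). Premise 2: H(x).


Modus ponens: from (P → Q) and P, infer Q.
P = 'H(x)' is asserted, and P → Q holds, so Q follows.

F(x).


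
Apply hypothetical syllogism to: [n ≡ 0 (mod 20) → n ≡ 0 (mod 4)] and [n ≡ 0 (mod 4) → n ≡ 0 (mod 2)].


Hypothetical syllogism: from (P → Q) and (Q → R), infer (P → R).
Chain the two implications through the shared middle term 'n ≡ 0 (mod 4)'.

n ≡ 0 (mod 20) → n ≡ 0 (mod 2)


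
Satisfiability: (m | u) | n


Search for a satisfying assignment over {m, n, u}.
Try m=True, n=False, u=False: the formula evaluates to True.
A satisfying assignment exists.

Satisfiable.


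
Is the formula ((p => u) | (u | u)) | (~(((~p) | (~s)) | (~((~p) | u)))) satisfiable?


Search for a satisfying assignment over {p, s, u}.
Try p=False, s=False, u=False: the formula evaluates to True.
A satisfying assignment exists.

Satisfiable.


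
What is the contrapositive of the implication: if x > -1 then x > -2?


The contrapositive of (P → Q) is (¬Q → ¬P); it is logically equivalent to the original.
Here P = 'x > -1' and Q = 'x > -2'.

If not (x > -2), then not (x > -1).


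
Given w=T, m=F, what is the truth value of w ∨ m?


Disjunction is false only when both operands are false.
Substitute: w=T, m=F.
T ∨ F evaluates to T.

T


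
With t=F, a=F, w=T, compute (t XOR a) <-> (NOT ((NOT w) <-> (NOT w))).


Substitute t=F, a=F, w=T:
t XOR a = F XOR F = F
NOT w = F
NOT w = F
(NOT w) <-> (NOT w) = F <-> F = T
NOT ((NOT w) <-> (NOT w)) = F
(t XOR a) <-> (NOT ((NOT w) <-> (NOT w))) = F <-> F = T

T


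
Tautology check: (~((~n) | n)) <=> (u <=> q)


Build the truth table over {n, q, u}:
n | q | u | φ
-------------
False | False | False | False
True | False | False | False
False | True | False | True
True | True | False | True
False | False | True | True
True | False | True | True
False | True | True | False
True | True | True | False
Counterexample at row 1: with n=False, q=False, u=False, the formula is False.

No, it is not a tautology.


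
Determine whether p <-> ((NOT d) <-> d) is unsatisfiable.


Truth table over {d, p}:
d | p | φ
---------
F | F | T
T | F | T
F | T | F
T | T | F
Satisfying assignment at row 1: d=F, p=F gives T.

No, it is not a contradiction.


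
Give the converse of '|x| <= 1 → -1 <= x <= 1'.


The converse of (P → Q) is (Q → P). It is not in general equivalent to the original.
Here P = '|x| <= 1' and Q = '-1 <= x <= 1'.

If -1 <= x <= 1, then |x| <= 1.


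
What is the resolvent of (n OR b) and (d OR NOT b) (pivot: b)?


The clauses contain complementary literals b and NOTb.
Resolution eliminates this pair and disjoins the remaining literals (merging duplicates).

(n OR d)


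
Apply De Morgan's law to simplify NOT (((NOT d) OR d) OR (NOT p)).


De Morgan: the negation of a disjunction is the conjunction of the negations.
Distribute NOT across OR, flipping it to AND, and negate each literal.

(d AND (NOT d)) AND p


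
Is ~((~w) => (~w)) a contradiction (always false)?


Truth table over {w}:
w | φ
-----
False | False
True | False
Every row is false.

Yes, it is a contradiction.


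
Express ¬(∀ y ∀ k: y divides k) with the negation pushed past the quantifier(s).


Negation flips each quantifier (∀↔∃) and negates the inner predicate.
¬(∀ y ∀ k: φ) = ∃ y ∃ k: ¬φ.

∃ y ∃ k: ¬(y divides k)


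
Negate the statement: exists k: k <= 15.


¬(forall x: φ) = exists x: ¬φ, and ¬(exists x: φ) = forall x: ¬φ.
Apply to the existential statement.

forall k: ~(k <= 15)


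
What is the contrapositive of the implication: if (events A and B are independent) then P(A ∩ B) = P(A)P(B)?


The contrapositive of (P → Q) is (¬Q → ¬P); it is logically equivalent to the original.
Here P = '(events A and B are independent)' and Q = 'P(A ∩ B) = P(A)P(B)'.

If not (P(A ∩ B) = P(A)P(B)), then not ((events A and B are independent)).


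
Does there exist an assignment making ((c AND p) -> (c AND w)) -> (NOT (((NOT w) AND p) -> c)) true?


Search for a satisfying assignment over {c, p, w}.
Try c=F, p=T, w=F: the formula evaluates to T.
A satisfying assignment exists.

Satisfiable.


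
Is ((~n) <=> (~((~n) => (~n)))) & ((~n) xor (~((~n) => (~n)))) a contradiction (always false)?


Truth table over {n}:
n | φ
-----
False | False
True | False
Every row is false.

Yes, it is a contradiction.


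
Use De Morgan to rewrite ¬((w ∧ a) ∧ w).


De Morgan: the negation of a conjunction is the disjunction of the negations.
Distribute ¬ across ∧, flipping it to ∨, and negate each literal.

((¬w) ∨ (¬a)) ∨ (¬w)


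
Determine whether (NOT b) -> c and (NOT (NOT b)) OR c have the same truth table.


Compare truth tables:
b | c | φ | ψ
-------------
F | F | F | F
T | F | T | T
F | T | T | T
T | T | T | T
The columns φ and ψ agree on every row.

Yes, they are logically equivalent.


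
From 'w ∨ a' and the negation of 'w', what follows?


Disjunctive syllogism: from (P ∨ Q) and ¬P, infer Q.
One disjunct, 'w', is ruled out; the other must hold.

a


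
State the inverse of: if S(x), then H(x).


The inverse of (P → Q) is (¬P → ¬Q). It is equivalent to the converse, not to the original.
Here P = 'S(x)' and Q = 'H(x)'.

If not (S(x)), then not (H(x)).


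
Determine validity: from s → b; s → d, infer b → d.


This is (no valid rule). There exist truth assignments where the premises are all true but the conclusion is false.

Invalid.


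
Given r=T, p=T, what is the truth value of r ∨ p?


Disjunction is false only when both operands are false.
Substitute: r=T, p=T.
T ∨ T evaluates to T.

T


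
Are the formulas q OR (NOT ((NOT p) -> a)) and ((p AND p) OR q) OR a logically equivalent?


Compare truth tables:
a | p | q | φ | ψ
-----------------
F | F | F | T | F
T | F | F | F | T
F | T | F | F | T
T | T | F | F | T
F | F | T | T | T
T | F | T | T | T
F | T | T | T | T
T | T | T | T | T
They differ at row 1 (a=F, p=F, q=F): φ=T but ψ=F.

No, they are not logically equivalent.


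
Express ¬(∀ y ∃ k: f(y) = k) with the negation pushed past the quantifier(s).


Negation flips each quantifier (∀↔∃) and negates the inner predicate.
¬(∀ y ∃ k: φ) = ∃ y ∀ k: ¬φ.

∃ y ∀ k: ¬(f(y) = k)


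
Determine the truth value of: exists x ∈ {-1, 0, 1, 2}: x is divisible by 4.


Evaluate the predicate on each element: -1:False, 0:True, 1:False, 2:False.
Witness x = 0 satisfies the predicate.

True


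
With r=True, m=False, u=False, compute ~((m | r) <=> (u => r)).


Substitute r=True, m=False, u=False:
m | r = False | True = True
u => r = False => True = True
(m | r) <=> (u => r) = True <=> True = True
~((m | r) <=> (u => r)) = False

False


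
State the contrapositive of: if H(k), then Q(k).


The contrapositive of (P → Q) is (¬Q → ¬P); it is logically equivalent to the original.
Here P = 'H(k)' and Q = 'Q(k)'.

If not (Q(k)), then not (H(k)).


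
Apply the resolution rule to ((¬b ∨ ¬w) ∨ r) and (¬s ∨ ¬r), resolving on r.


The clauses contain complementary literals r and ¬r.
Resolution eliminates this pair and disjoins the remaining literals (merging duplicates).

((¬b ∨ ¬w) ∨ ¬s)


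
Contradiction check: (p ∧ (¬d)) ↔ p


Truth table over {d, p}:
d | p | φ
---------
F | F | T
T | F | T
F | T | T
T | T | F
Satisfying assignment at row 1: d=F, p=F gives T.

No, it is not a contradiction.


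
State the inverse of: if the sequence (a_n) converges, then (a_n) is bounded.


The inverse of (P → Q) is (¬P → ¬Q). It is equivalent to the converse, not to the original.
Here P = 'the sequence (a_n) converges' and Q = '(a_n) is bounded'.

If not (the sequence (a_n) converges), then not ((a_n) is bounded).


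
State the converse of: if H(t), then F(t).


The converse of (P → Q) is (Q → P). It is not in general equivalent to the original.
Here P = 'H(t)' and Q = 'F(t)'.

If F(t), then H(t).


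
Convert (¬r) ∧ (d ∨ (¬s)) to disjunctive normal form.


Step 1: Distribute ∧ over ∨: (¬r) ∧ (d ∨ (¬s)) = ((¬r) ∧ d) ∨ ((¬r) ∧ (¬s)).

((¬r) ∧ d) ∨ ((¬r) ∧ (¬s))


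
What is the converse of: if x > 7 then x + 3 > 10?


The converse of (P → Q) is (Q → P). It is not in general equivalent to the original.
Here P = 'x > 7' and Q = 'x + 3 > 10'.

If x + 3 > 10, then x > 7.


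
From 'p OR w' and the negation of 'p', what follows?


Disjunctive syllogism: from (P ∨ Q) and ¬P, infer Q.
One disjunct, 'p', is ruled out; the other must hold.

w


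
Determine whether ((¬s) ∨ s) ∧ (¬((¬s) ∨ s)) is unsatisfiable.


Truth table over {s}:
s | φ
-----
F | F
T | F
Every row is false.

Yes, it is a contradiction.


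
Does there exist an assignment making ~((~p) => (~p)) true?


Check all 2 assignments over {p}:
p | φ
-----
False | False
True | False
No assignment makes the formula true.

Unsatisfiable.


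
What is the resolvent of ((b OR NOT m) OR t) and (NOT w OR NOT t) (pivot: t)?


The clauses contain complementary literals t and NOTt.
Resolution eliminates this pair and disjoins the remaining literals (merging duplicates).

((b OR NOT m) OR NOT w)


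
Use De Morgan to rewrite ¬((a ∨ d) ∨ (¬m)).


De Morgan: the negation of a disjunction is the conjunction of the negations.
Distribute ¬ across ∨, flipping it to ∧, and negate each literal.

((¬a) ∧ (¬d)) ∧ m


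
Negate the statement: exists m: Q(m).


¬(forall x: φ) = exists x: ¬φ, and ¬(exists x: φ) = forall x: ¬φ.
Apply to the existential statement.

forall m: ~(Q(m))


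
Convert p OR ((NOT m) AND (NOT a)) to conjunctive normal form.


Step 1: Distribute ∨ over ∧: p ∨ ((¬m) ∧ (¬a)) = (p ∨ (¬m)) ∧ (p ∨ (¬a)).

(p OR (NOT m)) AND (p OR (NOT a))


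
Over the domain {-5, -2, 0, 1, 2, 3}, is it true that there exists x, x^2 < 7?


Evaluate the predicate on each element: -5:F, -2:T, 0:T, 1:T, 2:T, 3:F.
Witness x = -2 satisfies the predicate.

T


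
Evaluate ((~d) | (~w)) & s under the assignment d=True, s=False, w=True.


Substitute d=True, s=False, w=True:
~d = False
~w = False
(~d) | (~w) = False | False = False
((~d) | (~w)) & s = False & False = False

False


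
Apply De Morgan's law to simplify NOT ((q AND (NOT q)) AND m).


De Morgan: the negation of a conjunction is the disjunction of the negations.
Distribute NOT across AND, flipping it to OR, and negate each literal.

((NOT q) OR q) OR (NOT m)


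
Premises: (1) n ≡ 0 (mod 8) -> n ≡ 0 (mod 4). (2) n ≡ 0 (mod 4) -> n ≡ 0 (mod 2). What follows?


Hypothetical syllogism: from (P → Q) and (Q → R), infer (P → R).
Chain the two implications through the shared middle term 'n ≡ 0 (mod 4)'.

n ≡ 0 (mod 8) -> n ≡ 0 (mod 2)


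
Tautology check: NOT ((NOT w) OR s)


Build the truth table over {s, w}:
s | w | φ
---------
F | F | F
T | F | F
F | T | T
T | T | F
Counterexample at row 1: with s=F, w=F, the formula is F.

No, it is not a tautology.


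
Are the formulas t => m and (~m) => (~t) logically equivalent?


Compare truth tables:
m | t | φ | ψ
-------------
False | False | True | True
True | False | True | True
False | True | False | False
True | True | True | True
The columns φ and ψ agree on every row.

Yes, they are logically equivalent.


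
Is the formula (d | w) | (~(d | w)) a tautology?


Build the truth table over {d, w}:
d | w | φ
---------
False | False | True
True | False | True
False | True | True
True | True | True
Every row evaluates to true.

Yes, it is a tautology.


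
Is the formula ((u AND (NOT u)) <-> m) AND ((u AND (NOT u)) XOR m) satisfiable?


Check all 4 assignments over {m, u}:
m | u | φ
---------
F | F | F
T | F | F
F | T | F
T | T | F
No assignment makes the formula true.

Unsatisfiable.


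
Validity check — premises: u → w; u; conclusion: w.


This matches the form of modus ponens: the conclusion follows in every model of the premises.

Valid.


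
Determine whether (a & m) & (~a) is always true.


Build the truth table over {a, m}:
a | m | φ
---------
False | False | False
True | False | False
False | True | False
True | True | False
Counterexample at row 1: with a=False, m=False, the formula is False.

No, it is not a tautology.


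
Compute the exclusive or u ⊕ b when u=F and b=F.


Exclusive or is true when exactly one operand is true.
Substitute: u=F, b=F.
F ⊕ F evaluates to F.

F


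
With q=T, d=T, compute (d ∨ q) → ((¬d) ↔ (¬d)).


Substitute q=T, d=T:
d ∨ q = T ∨ T = T
¬d = F
¬d = F
(¬d) ↔ (¬d) = F ↔ F = T
(d ∨ q) → ((¬d) ↔ (¬d)) = T → T = T

T


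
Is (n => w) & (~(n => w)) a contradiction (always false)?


Truth table over {n, w}:
n | w | φ
---------
False | False | False
True | False | False
False | True | False
True | True | False
Every row is false.

Yes, it is a contradiction.


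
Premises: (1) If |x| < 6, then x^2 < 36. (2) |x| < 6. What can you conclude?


Modus ponens: from (P → Q) and P, infer Q.
P = '|x| < 6' is asserted, and P → Q holds, so Q follows.

x^2 < 36.


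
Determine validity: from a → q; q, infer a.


This is affirming the consequent (fallacy). There exist truth assignments where the premises are all true but the conclusion is false.

Invalid.


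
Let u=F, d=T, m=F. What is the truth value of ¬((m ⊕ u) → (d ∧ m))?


Substitute u=F, d=T, m=F:
m ⊕ u = F ⊕ F = F
d ∧ m = T ∧ F = F
(m ⊕ u) → (d ∧ m) = F → F = T
¬((m ⊕ u) → (d ∧ m)) = F

F


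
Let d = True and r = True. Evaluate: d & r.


Conjunction is true only when both operands are true.
Substitute: d=True, r=True.
True & True evaluates to True.

True


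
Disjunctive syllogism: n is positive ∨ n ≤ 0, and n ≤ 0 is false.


Disjunctive syllogism: from (P ∨ Q) and ¬P, infer Q.
One disjunct, 'n ≤ 0', is ruled out; the other must hold.

n is positive


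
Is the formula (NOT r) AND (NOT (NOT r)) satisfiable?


Check all 2 assignments over {r}:
r | φ
-----
F | F
T | F
No assignment makes the formula true.

Unsatisfiable.


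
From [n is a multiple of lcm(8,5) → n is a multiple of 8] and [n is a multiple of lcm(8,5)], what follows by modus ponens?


Modus ponens: from (P → Q) and P, infer Q.
P = 'n is a multiple of lcm(8,5)' is asserted, and P → Q holds, so Q follows.

n is a multiple of 8.


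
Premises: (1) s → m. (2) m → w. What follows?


Hypothetical syllogism: from (P → Q) and (Q → R), infer (P → R).
Chain the two implications through the shared middle term 'm'.

s → w


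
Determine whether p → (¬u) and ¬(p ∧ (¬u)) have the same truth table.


Compare truth tables:
p | u | φ | ψ
-------------
F | F | T | T
T | F | T | F
F | T | T | T
T | T | F | T
They differ at row 2 (p=T, u=F): φ=T but ψ=F.

No, they are not logically equivalent.


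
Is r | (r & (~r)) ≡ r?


Compare truth tables:
r | φ | ψ
---------
False | False | False
True | True | True
The columns φ and ψ agree on every row.

Yes, they are logically equivalent.


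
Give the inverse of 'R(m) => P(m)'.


The inverse of (P → Q) is (¬P → ¬Q). It is equivalent to the converse, not to the original.
Here P = 'R(m)' and Q = 'P(m)'.

If not (R(m)), then not (P(m)).


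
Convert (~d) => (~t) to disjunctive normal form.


Step 1: Rewrite (¬d) → (¬t) as ¬(¬d) ∨ (¬t).
Step 2: Eliminate any double negations (¬¬X = X).

d | (~t)


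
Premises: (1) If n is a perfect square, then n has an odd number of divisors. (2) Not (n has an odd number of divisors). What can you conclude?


Modus tollens: from (P → Q) and ¬Q, infer ¬P.
Q = 'n has an odd number of divisors' is denied; since P → Q, P must also fail.

Not (n is a perfect square).


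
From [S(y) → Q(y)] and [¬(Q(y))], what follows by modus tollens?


Modus tollens: from (P → Q) and ¬Q, infer ¬P.
Q = 'Q(y)' is denied; since P → Q, P must also fail.

Not (S(y)).


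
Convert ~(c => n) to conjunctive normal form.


Step 1: Rewrite c → n as ¬c ∨ n.
Step 2: Negate: ¬(¬c ∨ n) = c ∧ ¬n (De Morgan + double negation).

c & (~n)


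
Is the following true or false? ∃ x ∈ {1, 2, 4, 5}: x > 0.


Evaluate the predicate on each element: 1:T, 2:T, 4:T, 5:T.
Witness x = 1 satisfies the predicate.

T


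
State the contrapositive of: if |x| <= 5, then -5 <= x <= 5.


The contrapositive of (P → Q) is (¬Q → ¬P); it is logically equivalent to the original.
Here P = '|x| <= 5' and Q = '-5 <= x <= 5'.

If not (-5 <= x <= 5), then not (|x| <= 5).


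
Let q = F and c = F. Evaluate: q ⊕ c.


Exclusive or is true when exactly one operand is true.
Substitute: q=F, c=F.
F ⊕ F evaluates to F.

F


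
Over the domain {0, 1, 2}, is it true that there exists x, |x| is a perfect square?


Evaluate the predicate on each element: 0:T, 1:T, 2:F.
Witness x = 0 satisfies the predicate.

T


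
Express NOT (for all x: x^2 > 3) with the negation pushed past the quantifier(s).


¬(for all x: φ) = there exists x: ¬φ, and ¬(there exists x: φ) = for all x: ¬φ.
Apply to the universal statement.

there exists x: NOT(x^2 > 3)


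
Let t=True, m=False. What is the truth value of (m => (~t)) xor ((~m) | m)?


Substitute t=True, m=False:
~t = False
m => (~t) = False => False = True
~m = True
(~m) | m = True | False = True
(m => (~t)) xor ((~m) | m) = True xor True = False

False


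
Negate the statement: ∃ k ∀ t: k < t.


Negation flips each quantifier (∀↔∃) and negates the inner predicate.
¬(∃ k ∀ t: φ) = ∀ k ∃ t: ¬φ.

∀ k ∃ t: ¬(k < t)


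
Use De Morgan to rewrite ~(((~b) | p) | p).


De Morgan: the negation of a disjunction is the conjunction of the negations.
Distribute ~ across |, flipping it to &, and negate each literal.

(b & (~p)) & (~p)


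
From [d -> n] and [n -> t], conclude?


Hypothetical syllogism: from (P → Q) and (Q → R), infer (P → R).
Chain the two implications through the shared middle term 'n'.

d -> t


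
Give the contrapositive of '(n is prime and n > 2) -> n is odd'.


The contrapositive of (P → Q) is (¬Q → ¬P); it is logically equivalent to the original.
Here P = '(n is prime and n > 2)' and Q = 'n is odd'.

If not (n is odd), then not ((n is prime and n > 2)).


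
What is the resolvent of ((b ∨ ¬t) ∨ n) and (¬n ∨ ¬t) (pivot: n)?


The clauses contain complementary literals n and ¬n.
Resolution eliminates this pair and disjoins the remaining literals (merging duplicates).

(b ∨ ¬t)


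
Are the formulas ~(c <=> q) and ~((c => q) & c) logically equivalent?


Compare truth tables:
c | q | φ | ψ
-------------
False | False | False | True
True | False | True | True
False | True | True | True
True | True | False | False
They differ at row 1 (c=False, q=False): φ=False but ψ=True.

No, they are not logically equivalent.


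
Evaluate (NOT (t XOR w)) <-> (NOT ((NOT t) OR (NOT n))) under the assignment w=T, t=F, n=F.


Substitute w=T, t=F, n=F:
t XOR w = F XOR T = T
NOT (t XOR w) = F
NOT t = T
NOT n = T
(NOT t) OR (NOT n) = T OR T = T
NOT ((NOT t) OR (NOT n)) = F
(NOT (t XOR w)) <-> (NOT ((NOT t) OR (NOT n))) = F <-> F = T

T


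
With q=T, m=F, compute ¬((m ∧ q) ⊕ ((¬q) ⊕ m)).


Substitute q=T, m=F:
m ∧ q = F ∧ T = F
¬q = F
(¬q) ⊕ m = F ⊕ F = F
(m ∧ q) ⊕ ((¬q) ⊕ m) = F ⊕ F = F
¬((m ∧ q) ⊕ ((¬q) ⊕ m)) = T

T


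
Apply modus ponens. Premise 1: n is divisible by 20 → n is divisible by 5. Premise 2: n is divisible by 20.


Modus ponens: from (P → Q) and P, infer Q.
P = 'n is divisible by 20' is asserted, and P → Q holds, so Q follows.

n is divisible by 5.


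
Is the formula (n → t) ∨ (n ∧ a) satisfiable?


Search for a satisfying assignment over {a, n, t}.
Try a=F, n=F, t=F: the formula evaluates to T.
A satisfying assignment exists.

Satisfiable.


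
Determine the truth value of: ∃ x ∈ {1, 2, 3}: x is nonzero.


Evaluate the predicate on each element: 1:T, 2:T, 3:T.
Witness x = 1 satisfies the predicate.

T


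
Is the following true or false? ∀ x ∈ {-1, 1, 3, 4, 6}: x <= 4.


Evaluate the predicate on each element: -1:T, 1:T, 3:T, 4:T, 6:F.
Counterexample x = 6 fails the predicate.

F


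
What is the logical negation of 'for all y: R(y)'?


¬(for all x: φ) = there exists x: ¬φ, and ¬(there exists x: φ) = for all x: ¬φ.
Apply to the universal statement.

there exists y: NOT(R(y))


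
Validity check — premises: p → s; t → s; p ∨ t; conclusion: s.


This matches the form of proof by cases: the conclusion follows in every model of the premises.

Valid.


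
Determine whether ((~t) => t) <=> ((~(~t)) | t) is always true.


Build the truth table over {t}:
t | φ
-----
False | True
True | True
Every row evaluates to true.

Yes, it is a tautology.


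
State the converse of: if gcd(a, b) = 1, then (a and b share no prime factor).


The converse of (P → Q) is (Q → P). It is not in general equivalent to the original.
Here P = 'gcd(a, b) = 1' and Q = '(a and b share no prime factor)'.

If (a and b share no prime factor), then gcd(a, b) = 1.


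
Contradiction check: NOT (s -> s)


Truth table over {s}:
s | φ
-----
F | F
T | F
Every row is false.

Yes, it is a contradiction.


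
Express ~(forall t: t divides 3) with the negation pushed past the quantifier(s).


¬(forall x: φ) = exists x: ¬φ, and ¬(exists x: φ) = forall x: ¬φ.
Apply to the universal statement.

exists t: ~(t divides 3)


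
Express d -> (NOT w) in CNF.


Step 1: Rewrite d → (¬w) as ¬d ∨ (¬w).

(NOT d) OR (NOT w)


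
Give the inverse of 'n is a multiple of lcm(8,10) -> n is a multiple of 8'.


The inverse of (P → Q) is (¬P → ¬Q). It is equivalent to the converse, not to the original.
Here P = 'n is a multiple of lcm(8,10)' and Q = 'n is a multiple of 8'.

If not (n is a multiple of lcm(8,10)), then not (n is a multiple of 8).


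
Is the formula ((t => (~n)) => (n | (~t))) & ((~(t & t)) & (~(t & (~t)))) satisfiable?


Search for a satisfying assignment over {n, t}.
Try n=False, t=False: the formula evaluates to True.
A satisfying assignment exists.

Satisfiable.


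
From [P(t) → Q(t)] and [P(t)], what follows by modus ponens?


Modus ponens: from (P → Q) and P, infer Q.
P = 'P(t)' is asserted, and P → Q holds, so Q follows.

Q(t).


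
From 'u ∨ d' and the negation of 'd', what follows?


Disjunctive syllogism: from (P ∨ Q) and ¬P, infer Q.
One disjunct, 'd', is ruled out; the other must hold.

u


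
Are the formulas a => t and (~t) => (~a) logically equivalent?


Compare truth tables:
a | t | φ | ψ
-------------
False | False | True | True
True | False | False | False
False | True | True | True
True | True | True | True
The columns φ and ψ agree on every row.

Yes, they are logically equivalent.


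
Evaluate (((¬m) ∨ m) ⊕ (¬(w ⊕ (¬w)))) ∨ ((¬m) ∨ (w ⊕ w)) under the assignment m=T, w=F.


Substitute m=T, w=F:
¬m = F
(¬m) ∨ m = F ∨ T = T
¬w = T
w ⊕ (¬w) = F ⊕ T = T
¬(w ⊕ (¬w)) = F
((¬m) ∨ m) ⊕ (¬(w ⊕ (¬w))) = T ⊕ F = T
¬m = F
w ⊕ w = F ⊕ F = F
(¬m) ∨ (w ⊕ w) = F ∨ F = F
(((¬m) ∨ m) ⊕ (¬(w ⊕ (¬w)))) ∨ ((¬m) ∨ (w ⊕ w)) = T ∨ F = T

T


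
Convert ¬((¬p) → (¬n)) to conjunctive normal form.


Step 1: Rewrite (¬p) → (¬n) as ¬(¬p) ∨ (¬n).
Step 2: Negate: ¬(¬(¬p) ∨ (¬n)) = (¬p) ∧ ¬(¬n) (De Morgan + double negation).
Step 3: Eliminate any double negations (¬¬X = X).

(¬p) ∧ n


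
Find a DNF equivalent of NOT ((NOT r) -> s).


Step 1: Rewrite implication then negate: ¬(¬(¬r) ∨ s) = (¬r) ∧ ¬s.

(NOT r) AND (NOT s)


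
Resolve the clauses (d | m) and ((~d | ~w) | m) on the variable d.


The clauses contain complementary literals d and ~d.
Resolution eliminates this pair and disjoins the remaining literals (merging duplicates).

(m | ~w)


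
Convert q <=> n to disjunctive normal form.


Step 1: q ↔ n is true exactly when both agree: (q ∧ n) ∨ (¬q ∧ ¬n).

(q & n) | ((~q) & (~n))


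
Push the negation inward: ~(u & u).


De Morgan: the negation of a conjunction is the disjunction of the negations.
Distribute ~ across &, flipping it to |, and negate each literal.

(~u) | (~u)


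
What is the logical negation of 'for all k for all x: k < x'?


Negation flips each quantifier (∀↔∃) and negates the inner predicate.
¬(for all k for all x: φ) = there exists k there exists x: ¬φ.

there exists k there exists x: NOT(k < x)


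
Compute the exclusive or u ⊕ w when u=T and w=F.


Exclusive or is true when exactly one operand is true.
Substitute: u=T, w=F.
T ⊕ F evaluates to T.

T


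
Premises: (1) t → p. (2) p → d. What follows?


Hypothetical syllogism: from (P → Q) and (Q → R), infer (P → R).
Chain the two implications through the shared middle term 'p'.

t → d


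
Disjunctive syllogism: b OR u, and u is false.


Disjunctive syllogism: from (P ∨ Q) and ¬P, infer Q.
One disjunct, 'u', is ruled out; the other must hold.

b


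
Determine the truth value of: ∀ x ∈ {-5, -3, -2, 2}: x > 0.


Evaluate the predicate on each element: -5:F, -3:F, -2:F, 2:T.
Counterexample x = -5 fails the predicate.

F


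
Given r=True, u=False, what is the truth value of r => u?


Implication is false only when antecedent is true and consequent is false.
Substitute: r=True, u=False.
True => False evaluates to False.

False


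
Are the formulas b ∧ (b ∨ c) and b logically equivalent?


Compare truth tables:
b | c | φ | ψ
-------------
F | F | F | F
T | F | T | T
F | T | F | F
T | T | T | T
The columns φ and ψ agree on every row.

Yes, they are logically equivalent.


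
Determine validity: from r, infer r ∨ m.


This matches the form of disjunction introduction: the conclusion follows in every model of the premises.

Valid.


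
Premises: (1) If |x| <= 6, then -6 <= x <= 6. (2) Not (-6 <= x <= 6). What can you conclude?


Modus tollens: from (P → Q) and ¬Q, infer ¬P.
Q = '-6 <= x <= 6' is denied; since P → Q, P must also fail.

Not (|x| <= 6).


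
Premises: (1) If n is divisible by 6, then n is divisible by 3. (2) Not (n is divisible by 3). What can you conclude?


Modus tollens: from (P → Q) and ¬Q, infer ¬P.
Q = 'n is divisible by 3' is denied; since P → Q, P must also fail.

Not (n is divisible by 6).


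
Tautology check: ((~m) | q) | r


Build the truth table over {m, q, r}:
m | q | r | φ
-------------
False | False | False | True
True | False | False | False
False | True | False | True
True | True | False | True
False | False | True | True
True | False | True | True
False | True | True | True
True | True | True | True
Counterexample at row 2: with m=True, q=False, r=False, the formula is False.

No, it is not a tautology.


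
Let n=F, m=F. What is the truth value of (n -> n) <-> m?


Substitute n=F, m=F:
n -> n = F -> F = T
(n -> n) <-> m = T <-> F = F

F


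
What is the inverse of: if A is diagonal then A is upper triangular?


The inverse of (P → Q) is (¬P → ¬Q). It is equivalent to the converse, not to the original.
Here P = 'A is diagonal' and Q = 'A is upper triangular'.

If not (A is diagonal), then not (A is upper triangular).


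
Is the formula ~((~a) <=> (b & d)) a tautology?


Build the truth table over {a, b, d}:
a | b | d | φ
-------------
False | False | False | True
True | False | False | False
False | True | False | True
True | True | False | False
False | False | True | True
True | False | True | False
False | True | True | False
True | True | True | True
Counterexample at row 2: with a=True, b=False, d=False, the formula is False.

No, it is not a tautology.


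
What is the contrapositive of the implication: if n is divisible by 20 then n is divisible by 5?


The contrapositive of (P → Q) is (¬Q → ¬P); it is logically equivalent to the original.
Here P = 'n is divisible by 20' and Q = 'n is divisible by 5'.

If not (n is divisible by 5), then not (n is divisible by 20).


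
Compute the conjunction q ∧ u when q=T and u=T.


Conjunction is true only when both operands are true.
Substitute: q=T, u=T.
T ∧ T evaluates to T.

T


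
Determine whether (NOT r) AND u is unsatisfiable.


Truth table over {r, u}:
r | u | φ
---------
F | F | F
T | F | F
F | T | T
T | T | F
Satisfying assignment at row 3: r=F, u=T gives T.

No, it is not a contradiction.


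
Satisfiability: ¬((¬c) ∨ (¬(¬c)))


Check all 2 assignments over {c}:
c | φ
-----
F | F
T | F
No assignment makes the formula true.

Unsatisfiable.


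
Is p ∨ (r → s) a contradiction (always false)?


Truth table over {p, r, s}:
p | r | s | φ
-------------
F | F | F | T
T | F | F | T
F | T | F | F
T | T | F | T
F | F | T | T
T | F | T | T
F | T | T | T
T | T | T | T
Satisfying assignment at row 1: p=F, r=F, s=F gives T.

No, it is not a contradiction.


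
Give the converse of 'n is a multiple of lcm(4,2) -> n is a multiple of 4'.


The converse of (P → Q) is (Q → P). It is not in general equivalent to the original.
Here P = 'n is a multiple of lcm(4,2)' and Q = 'n is a multiple of 4'.

If n is a multiple of 4, then n is a multiple of lcm(4,2).


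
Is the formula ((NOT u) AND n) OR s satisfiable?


Search for a satisfying assignment over {n, s, u}.
Try n=T, s=F, u=F: the formula evaluates to T.
A satisfying assignment exists.

Satisfiable.


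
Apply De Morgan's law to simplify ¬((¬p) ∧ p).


De Morgan: the negation of a conjunction is the disjunction of the negations.
Distribute ¬ across ∧, flipping it to ∨, and negate each literal.

p ∨ (¬p)


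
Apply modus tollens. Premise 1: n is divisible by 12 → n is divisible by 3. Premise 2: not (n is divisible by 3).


Modus tollens: from (P → Q) and ¬Q, infer ¬P.
Q = 'n is divisible by 3' is denied; since P → Q, P must also fail.

Not (n is divisible by 12).


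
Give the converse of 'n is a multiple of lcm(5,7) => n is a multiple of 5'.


The converse of (P → Q) is (Q → P). It is not in general equivalent to the original.
Here P = 'n is a multiple of lcm(5,7)' and Q = 'n is a multiple of 5'.

If n is a multiple of 5, then n is a multiple of lcm(5,7).


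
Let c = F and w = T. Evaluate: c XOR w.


Exclusive or is true when exactly one operand is true.
Substitute: c=F, w=T.
F XOR T evaluates to T.

T


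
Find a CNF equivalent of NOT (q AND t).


Step 1: Apply De Morgan: ¬(q ∧ t) = ¬q ∨ ¬t.

(NOT q) OR (NOT t)


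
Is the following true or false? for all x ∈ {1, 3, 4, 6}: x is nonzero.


Evaluate the predicate on each element: 1:T, 3:T, 4:T, 6:T.
Every element satisfies the predicate.

T


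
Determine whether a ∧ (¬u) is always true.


Build the truth table over {a, u}:
a | u | φ
---------
F | F | F
T | F | T
F | T | F
T | T | F
Counterexample at row 1: with a=F, u=F, the formula is F.

No, it is not a tautology.


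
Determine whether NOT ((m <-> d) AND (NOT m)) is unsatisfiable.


Truth table over {d, m}:
d | m | φ
---------
F | F | F
T | F | T
F | T | T
T | T | T
Satisfying assignment at row 2: d=T, m=F gives T.

No, it is not a contradiction.


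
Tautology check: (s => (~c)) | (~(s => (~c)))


Build the truth table over {c, s}:
c | s | φ
---------
False | False | True
True | False | True
False | True | True
True | True | True
Every row evaluates to true.

Yes, it is a tautology.


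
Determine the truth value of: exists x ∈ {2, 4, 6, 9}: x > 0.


Evaluate the predicate on each element: 2:True, 4:True, 6:True, 9:True.
Witness x = 2 satisfies the predicate.

True


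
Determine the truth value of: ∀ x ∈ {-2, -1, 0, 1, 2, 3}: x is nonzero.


Evaluate the predicate on each element: -2:T, -1:T, 0:F, 1:T, 2:T, 3:T.
Counterexample x = 0 fails the predicate.

F


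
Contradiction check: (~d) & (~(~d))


Truth table over {d}:
d | φ
-----
False | False
True | False
Every row is false.

Yes, it is a contradiction.


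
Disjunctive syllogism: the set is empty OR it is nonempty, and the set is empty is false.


Disjunctive syllogism: from (P ∨ Q) and ¬P, infer Q.
One disjunct, 'the set is empty', is ruled out; the other must hold.

it is nonempty


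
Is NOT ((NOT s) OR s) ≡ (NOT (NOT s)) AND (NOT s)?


Compare truth tables:
s | φ | ψ
---------
F | F | F
T | F | F
The columns φ and ψ agree on every row.

Yes, they are logically equivalent.


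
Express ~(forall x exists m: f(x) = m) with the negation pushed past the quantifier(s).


Negation flips each quantifier (∀↔∃) and negates the inner predicate.
¬(forall x exists m: φ) = exists x forall m: ¬φ.

exists x forall m: ~(f(x) = m)


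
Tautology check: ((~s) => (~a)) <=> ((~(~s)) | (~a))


Build the truth table over {a, s}:
a | s | φ
---------
False | False | True
True | False | True
False | True | True
True | True | True
Every row evaluates to true.

Yes, it is a tautology.


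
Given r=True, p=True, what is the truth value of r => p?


Implication is false only when antecedent is true and consequent is false.
Substitute: r=True, p=True.
True => True evaluates to True.

True


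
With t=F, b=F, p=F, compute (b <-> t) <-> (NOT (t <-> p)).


Substitute t=F, b=F, p=F:
b <-> t = F <-> F = T
t <-> p = F <-> F = T
NOT (t <-> p) = F
(b <-> t) <-> (NOT (t <-> p)) = T <-> F = F

F


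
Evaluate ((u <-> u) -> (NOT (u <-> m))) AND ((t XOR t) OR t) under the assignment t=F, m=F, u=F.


Substitute t=F, m=F, u=F:
u <-> u = F <-> F = T
u <-> m = F <-> F = T
NOT (u <-> m) = F
(u <-> u) -> (NOT (u <-> m)) = T -> F = F
t XOR t = F XOR F = F
(t XOR t) OR t = F OR F = F
((u <-> u) -> (NOT (u <-> m))) AND ((t XOR t) OR t) = F AND F = F

F


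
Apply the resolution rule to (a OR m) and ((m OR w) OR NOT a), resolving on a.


The clauses contain complementary literals a and NOTa.
Resolution eliminates this pair and disjoins the remaining literals (merging duplicates).

(m OR w)


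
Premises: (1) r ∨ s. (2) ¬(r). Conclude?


Disjunctive syllogism: from (P ∨ Q) and ¬P, infer Q.
One disjunct, 'r', is ruled out; the other must hold.

s


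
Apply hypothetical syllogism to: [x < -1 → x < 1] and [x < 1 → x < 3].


Hypothetical syllogism: from (P → Q) and (Q → R), infer (P → R).
Chain the two implications through the shared middle term 'x < 1'.

x < -1 → x < 3


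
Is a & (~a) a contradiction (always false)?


Truth table over {a}:
a | φ
-----
False | False
True | False
Every row is false.

Yes, it is a contradiction.


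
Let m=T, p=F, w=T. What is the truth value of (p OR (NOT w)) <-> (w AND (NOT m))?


Substitute m=T, p=F, w=T:
NOT w = F
p OR (NOT w) = F OR F = F
NOT m = F
w AND (NOT m) = T AND F = F
(p OR (NOT w)) <-> (w AND (NOT m)) = F <-> F = T

T


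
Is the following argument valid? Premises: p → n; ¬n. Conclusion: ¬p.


This matches the form of modus tollens: the conclusion follows in every model of the premises.

Valid.


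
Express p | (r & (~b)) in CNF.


Step 1: Distribute ∨ over ∧: p ∨ (r ∧ (¬b)) = (p ∨ r) ∧ (p ∨ (¬b)).

(p | r) & (p | (~b))


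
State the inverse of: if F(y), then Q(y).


The inverse of (P → Q) is (¬P → ¬Q). It is equivalent to the converse, not to the original.
Here P = 'F(y)' and Q = 'Q(y)'.

If not (F(y)), then not (Q(y)).


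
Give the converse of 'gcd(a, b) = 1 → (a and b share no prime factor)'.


The converse of (P → Q) is (Q → P). It is not in general equivalent to the original.
Here P = 'gcd(a, b) = 1' and Q = '(a and b share no prime factor)'.

If (a and b share no prime factor), then gcd(a, b) = 1.


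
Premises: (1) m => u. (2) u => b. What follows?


Hypothetical syllogism: from (P → Q) and (Q → R), infer (P → R).
Chain the two implications through the shared middle term 'u'.

m => b


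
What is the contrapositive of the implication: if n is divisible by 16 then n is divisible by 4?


The contrapositive of (P → Q) is (¬Q → ¬P); it is logically equivalent to the original.
Here P = 'n is divisible by 16' and Q = 'n is divisible by 4'.

If not (n is divisible by 4), then not (n is divisible by 16).
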